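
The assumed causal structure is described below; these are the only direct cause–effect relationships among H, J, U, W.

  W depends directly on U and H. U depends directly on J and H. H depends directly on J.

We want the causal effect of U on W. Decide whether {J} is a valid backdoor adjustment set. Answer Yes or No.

Backdoor paths from U to W (paths whose first edge points into U):
  P1: U <- J -> H -> W
  P2: U <- H -> W
Condition 1 (no descendant of U in the set): holds — descendants of U are {W}; none are in {J}.
Condition 2 (every backdoor path blocked by {J}):
  P1: blocked at fork node J ∈ conditioning set.
  P2: open — no interior node is in the conditioning set.
{J} does not satisfy the backdoor criterion.

No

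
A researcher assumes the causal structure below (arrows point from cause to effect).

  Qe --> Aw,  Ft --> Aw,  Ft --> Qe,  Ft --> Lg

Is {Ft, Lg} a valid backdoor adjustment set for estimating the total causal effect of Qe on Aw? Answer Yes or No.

Yes

Backdoor paths from Qe to Aw (paths whose first edge points into Qe):
  P1: Qe <- Ft -> Aw
Condition 1 (no descendant of Qe in the set): holds — descendants of Qe are {Aw}; none are in {Ft, Lg}.
Condition 2 (every backdoor path blocked by {Ft, Lg}):
  P1: blocked at fork node Ft ∈ conditioning set.
{Ft, Lg} satisfies the backdoor criterion.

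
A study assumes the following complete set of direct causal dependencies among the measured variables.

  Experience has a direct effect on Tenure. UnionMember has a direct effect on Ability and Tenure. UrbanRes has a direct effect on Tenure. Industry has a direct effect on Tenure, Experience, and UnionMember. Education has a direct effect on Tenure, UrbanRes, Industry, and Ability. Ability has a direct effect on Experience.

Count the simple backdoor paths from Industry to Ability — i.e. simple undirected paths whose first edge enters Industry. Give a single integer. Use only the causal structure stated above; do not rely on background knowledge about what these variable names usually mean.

5

A backdoor path from Industry to Ability is any simple undirected path whose first edge points into Industry (i.e. leaves Industry via a parent).
Parents of Industry: {Education}.
Enumerating:
  P1: Industry <- Education -> Ability
  P2: Industry <- Education -> UrbanRes -> Tenure <- UnionMember -> Ability
  P3: Industry <- Education -> UrbanRes -> Tenure <- Experience <- Ability
  P4: Industry <- Education -> Tenure <- UnionMember -> Ability
  P5: Industry <- Education -> Tenure <- Experience <- Ability
That exhausts the simple backdoor paths. Count: 5.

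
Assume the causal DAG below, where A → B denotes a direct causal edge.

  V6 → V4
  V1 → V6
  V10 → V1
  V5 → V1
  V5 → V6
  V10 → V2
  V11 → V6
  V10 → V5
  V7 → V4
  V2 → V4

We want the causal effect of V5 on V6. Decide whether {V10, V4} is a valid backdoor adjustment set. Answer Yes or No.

No

Backdoor paths from V5 to V6 (paths whose first edge points into V5):
  P1: V5 <- V10 -> V1 -> V6
  P2: V5 <- V10 -> V2 -> V4 <- V6
Condition 1 (no descendant of V5 in the set): FAILS — V4 is a descendant of V5.
Condition 2 (every backdoor path blocked by {V10, V4}):
  P1: blocked at fork node V10 ∈ conditioning set.
  P2: blocked at fork node V10 ∈ conditioning set.
{V10, V4} does not satisfy the backdoor criterion.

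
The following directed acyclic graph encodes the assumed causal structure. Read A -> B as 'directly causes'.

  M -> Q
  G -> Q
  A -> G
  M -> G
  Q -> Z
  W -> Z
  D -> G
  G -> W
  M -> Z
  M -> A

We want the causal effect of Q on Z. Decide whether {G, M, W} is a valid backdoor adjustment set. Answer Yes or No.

Backdoor paths from Q to Z (paths whose first edge points into Q):
  P1: Q <- M -> A -> G -> W -> Z
  P2: Q <- M -> G -> W -> Z
  P3: Q <- M -> Z
  P4: Q <- G <- M -> Z
  P5: Q <- G <- A <- M -> Z
  P6: Q <- G -> W -> Z
Condition 1 (no descendant of Q in the set): holds — descendants of Q are {Z}; none are in {G, M, W}.
Condition 2 (every backdoor path blocked by {G, M, W}):
  P1: blocked at fork node M ∈ conditioning set.
  P2: blocked at fork node M ∈ conditioning set.
  P3: blocked at fork node M ∈ conditioning set.
  P4: blocked at chain node G ∈ conditioning set.
  P5: blocked at chain node G ∈ conditioning set.
  P6: blocked at fork node G ∈ conditioning set.
{G, M, W} satisfies the backdoor criterion.

Yes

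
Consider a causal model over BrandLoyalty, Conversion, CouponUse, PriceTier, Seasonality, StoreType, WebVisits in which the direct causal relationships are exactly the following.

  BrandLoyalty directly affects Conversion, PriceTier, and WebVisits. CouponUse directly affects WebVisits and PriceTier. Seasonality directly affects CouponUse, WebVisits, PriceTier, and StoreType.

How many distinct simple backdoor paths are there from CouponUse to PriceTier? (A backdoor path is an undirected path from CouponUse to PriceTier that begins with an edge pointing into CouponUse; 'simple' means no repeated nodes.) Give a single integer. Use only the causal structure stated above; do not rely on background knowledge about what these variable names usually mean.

2

A backdoor path from CouponUse to PriceTier is any simple undirected path whose first edge points into CouponUse (i.e. leaves CouponUse via a parent).
Parents of CouponUse: {Seasonality}.
Enumerating:
  P1: CouponUse <- Seasonality -> WebVisits <- BrandLoyalty -> PriceTier
  P2: CouponUse <- Seasonality -> PriceTier
That exhausts the simple backdoor paths. Count: 2.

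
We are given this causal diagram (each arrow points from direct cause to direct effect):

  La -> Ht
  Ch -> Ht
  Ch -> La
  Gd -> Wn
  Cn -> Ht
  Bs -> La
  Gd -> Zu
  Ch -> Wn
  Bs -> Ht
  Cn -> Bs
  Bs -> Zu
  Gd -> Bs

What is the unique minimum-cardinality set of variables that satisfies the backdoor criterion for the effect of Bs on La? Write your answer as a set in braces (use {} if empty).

Variables eligible for adjustment (non-descendants of Bs, excluding Bs and La): {Ch, Cn, Gd, Wn}.
Backdoor paths from Bs to La:
  P1: Bs <- Gd -> Wn <- Ch -> La
  P2: Bs <- Gd -> Wn <- Ch -> Ht <- La
  P3: Bs <- Cn -> Ht <- Ch -> La
  P4: Bs <- Cn -> Ht <- La
Each backdoor path contains an unconditioned collider, so every path is already blocked with the empty conditioning set:
  P1: blocked at collider Wn (neither it nor any descendant is in the conditioning set).
  P2: blocked at collider Wn (neither it nor any descendant is in the conditioning set).
  P3: blocked at collider Ht (neither it nor any descendant is in the conditioning set).
  P4: blocked at collider Ht (neither it nor any descendant is in the conditioning set).
The empty set is therefore the unique smallest valid set.

{}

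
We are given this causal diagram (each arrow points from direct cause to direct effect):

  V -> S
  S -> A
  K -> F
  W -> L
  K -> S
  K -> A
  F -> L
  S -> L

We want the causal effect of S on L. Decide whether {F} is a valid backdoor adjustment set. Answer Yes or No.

Yes

Backdoor paths from S to L (paths whose first edge points into S):
  P1: S <- K -> F -> L
Condition 1 (no descendant of S in the set): holds — descendants of S are {A, L}; none are in {F}.
Condition 2 (every backdoor path blocked by {F}):
  P1: blocked at chain node F ∈ conditioning set.
{F} satisfies the backdoor criterion.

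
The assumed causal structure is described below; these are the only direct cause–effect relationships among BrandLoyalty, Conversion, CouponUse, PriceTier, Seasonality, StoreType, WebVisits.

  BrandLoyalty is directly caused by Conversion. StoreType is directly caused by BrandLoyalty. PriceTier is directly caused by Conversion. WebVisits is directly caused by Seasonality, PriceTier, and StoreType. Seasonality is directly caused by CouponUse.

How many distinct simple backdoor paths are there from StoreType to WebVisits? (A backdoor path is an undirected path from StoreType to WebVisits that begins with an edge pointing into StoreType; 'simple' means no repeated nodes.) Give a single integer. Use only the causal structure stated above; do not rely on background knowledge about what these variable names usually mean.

1

A backdoor path from StoreType to WebVisits is any simple undirected path whose first edge points into StoreType (i.e. leaves StoreType via a parent).
Parents of StoreType: {BrandLoyalty}.
Enumerating:
  P1: StoreType <- BrandLoyalty <- Conversion -> PriceTier -> WebVisits
That exhausts the simple backdoor paths. Count: 1.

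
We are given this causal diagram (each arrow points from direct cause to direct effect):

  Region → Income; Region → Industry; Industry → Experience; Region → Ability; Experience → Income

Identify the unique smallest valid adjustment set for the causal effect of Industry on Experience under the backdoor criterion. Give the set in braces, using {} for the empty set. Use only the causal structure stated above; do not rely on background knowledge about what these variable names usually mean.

Variables eligible for adjustment (non-descendants of Industry, excluding Industry and Experience): {Ability, Region}.
Backdoor paths from Industry to Experience:
  P1: Industry <- Region -> Income <- Experience
Each backdoor path contains an unconditioned collider, so every path is already blocked with the empty conditioning set:
  P1: blocked at collider Income (neither it nor any descendant is in the conditioning set).
The empty set is therefore the unique smallest valid set.

{}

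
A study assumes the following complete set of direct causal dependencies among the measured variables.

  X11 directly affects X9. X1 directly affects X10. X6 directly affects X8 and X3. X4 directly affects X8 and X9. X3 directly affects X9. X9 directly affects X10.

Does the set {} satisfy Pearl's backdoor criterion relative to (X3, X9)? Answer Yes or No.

Yes

Backdoor paths from X3 to X9 (paths whose first edge points into X3):
  P1: X3 <- X6 -> X8 <- X4 -> X9
Condition 1 (no descendant of X3 in the set): holds — descendants of X3 are {X10, X9}; none are in {}.
Condition 2 (every backdoor path blocked by {}):
  P1: blocked at collider X8 (neither it nor any descendant is in the conditioning set).
{} satisfies the backdoor criterion.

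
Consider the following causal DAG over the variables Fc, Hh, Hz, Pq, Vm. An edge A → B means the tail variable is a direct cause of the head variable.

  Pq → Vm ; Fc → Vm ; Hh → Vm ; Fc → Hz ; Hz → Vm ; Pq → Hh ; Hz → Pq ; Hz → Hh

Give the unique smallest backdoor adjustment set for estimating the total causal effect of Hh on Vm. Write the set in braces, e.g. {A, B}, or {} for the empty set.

{Hz, Pq}

Variables eligible for adjustment (non-descendants of Hh, excluding Hh and Vm): {Fc, Hz, Pq}.
Backdoor paths from Hh to Vm:
  P1: Hh <- Hz <- Fc -> Vm
  P2: Hh <- Hz -> Pq -> Vm
  P3: Hh <- Hz -> Vm
  P4: Hh <- Pq <- Hz <- Fc -> Vm
  P5: Hh <- Pq <- Hz -> Vm
  P6: Hh <- Pq -> Vm
The empty set is not sufficient: P1 (Hh <- Hz <- Fc -> Vm) has no collider blocking it and no conditioned non-collider, so it is open.
Try {Hz, Pq}:
  P1: blocked at chain node Hz ∈ conditioning set.
  P2: blocked at fork node Hz ∈ conditioning set.
  P3: blocked at fork node Hz ∈ conditioning set.
  P4: blocked at chain node Pq ∈ conditioning set.
  P5: blocked at chain node Pq ∈ conditioning set.
  P6: blocked at fork node Pq ∈ conditioning set.
{Hz, Pq} contains no descendant of Hh and blocks every backdoor path.
Every element of {Hz, Pq} is needed (dropping Hz leaves P1 open; dropping Pq leaves P6 open), so no proper subset is valid.
Among all size-2 subsets of the eligible variables, only {Hz, Pq} blocks every backdoor path, so it is the unique smallest valid adjustment set.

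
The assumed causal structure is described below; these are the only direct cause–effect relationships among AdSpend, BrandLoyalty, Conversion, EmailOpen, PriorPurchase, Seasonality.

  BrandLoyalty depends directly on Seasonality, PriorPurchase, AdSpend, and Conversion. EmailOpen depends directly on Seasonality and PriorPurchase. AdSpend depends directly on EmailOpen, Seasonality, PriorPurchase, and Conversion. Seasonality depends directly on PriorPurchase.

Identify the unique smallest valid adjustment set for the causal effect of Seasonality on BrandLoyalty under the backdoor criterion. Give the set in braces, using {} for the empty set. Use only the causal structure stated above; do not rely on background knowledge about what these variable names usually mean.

{PriorPurchase}

Variables eligible for adjustment (non-descendants of Seasonality, excluding Seasonality and BrandLoyalty): {Conversion, PriorPurchase}.
Backdoor paths from Seasonality to BrandLoyalty:
  P1: Seasonality <- PriorPurchase -> EmailOpen -> AdSpend <- Conversion -> BrandLoyalty
  P2: Seasonality <- PriorPurchase -> EmailOpen -> AdSpend -> BrandLoyalty
  P3: Seasonality <- PriorPurchase -> AdSpend <- Conversion -> BrandLoyalty
  P4: Seasonality <- PriorPurchase -> AdSpend -> BrandLoyalty
  P5: Seasonality <- PriorPurchase -> BrandLoyalty
The empty set is not sufficient: P2 (Seasonality <- PriorPurchase -> EmailOpen -> AdSpend -> BrandLoyalty) has no collider blocking it and no conditioned non-collider, so it is open.
Try {PriorPurchase}:
  P1: blocked at fork node PriorPurchase ∈ conditioning set.
  P2: blocked at fork node PriorPurchase ∈ conditioning set.
  P3: blocked at fork node PriorPurchase ∈ conditioning set.
  P4: blocked at fork node PriorPurchase ∈ conditioning set.
  P5: blocked at fork node PriorPurchase ∈ conditioning set.
{PriorPurchase} contains no descendant of Seasonality and blocks every backdoor path.
No other singleton works — e.g. {Conversion} leaves P2 open — so {PriorPurchase} is the unique smallest valid adjustment set.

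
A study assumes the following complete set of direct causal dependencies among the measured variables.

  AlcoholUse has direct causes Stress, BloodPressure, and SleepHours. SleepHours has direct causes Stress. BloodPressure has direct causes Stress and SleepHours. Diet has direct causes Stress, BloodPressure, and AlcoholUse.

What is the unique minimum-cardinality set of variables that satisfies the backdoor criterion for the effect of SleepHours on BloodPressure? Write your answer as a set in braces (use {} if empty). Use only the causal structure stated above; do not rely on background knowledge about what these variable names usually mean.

{Stress}

Variables eligible for adjustment (non-descendants of SleepHours, excluding SleepHours and BloodPressure): {Stress}.
Backdoor paths from SleepHours to BloodPressure:
  P1: SleepHours <- Stress -> BloodPressure
  P2: SleepHours <- Stress -> AlcoholUse <- BloodPressure
  P3: SleepHours <- Stress -> AlcoholUse -> Diet <- BloodPressure
  P4: SleepHours <- Stress -> Diet <- BloodPressure
  P5: SleepHours <- Stress -> Diet <- AlcoholUse <- BloodPressure
The empty set is not sufficient: P1 (SleepHours <- Stress -> BloodPressure) has no collider blocking it and no conditioned non-collider, so it is open.
Try {Stress}:
  P1: blocked at fork node Stress ∈ conditioning set.
  P2: blocked at fork node Stress ∈ conditioning set.
  P3: blocked at fork node Stress ∈ conditioning set.
  P4: blocked at fork node Stress ∈ conditioning set.
  P5: blocked at fork node Stress ∈ conditioning set.
{Stress} contains no descendant of SleepHours and blocks every backdoor path.
{Stress} is the unique smallest valid adjustment set.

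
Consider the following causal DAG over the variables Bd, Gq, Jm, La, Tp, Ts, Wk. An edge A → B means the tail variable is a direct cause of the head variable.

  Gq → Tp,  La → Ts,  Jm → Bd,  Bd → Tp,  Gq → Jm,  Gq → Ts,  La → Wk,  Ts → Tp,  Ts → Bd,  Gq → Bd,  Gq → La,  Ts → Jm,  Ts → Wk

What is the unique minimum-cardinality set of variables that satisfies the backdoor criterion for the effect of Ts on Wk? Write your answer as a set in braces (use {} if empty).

Variables eligible for adjustment (non-descendants of Ts, excluding Ts and Wk): {Gq, La}.
Backdoor paths from Ts to Wk:
  P1: Ts <- Gq -> La -> Wk
  P2: Ts <- La -> Wk
The empty set is not sufficient: P1 (Ts <- Gq -> La -> Wk) has no collider blocking it and no conditioned non-collider, so it is open.
Try {La}:
  P1: blocked at chain node La ∈ conditioning set.
  P2: blocked at fork node La ∈ conditioning set.
{La} contains no descendant of Ts and blocks every backdoor path.
No other singleton works — e.g. {Gq} leaves P2 open — so {La} is the unique smallest valid adjustment set.

{La}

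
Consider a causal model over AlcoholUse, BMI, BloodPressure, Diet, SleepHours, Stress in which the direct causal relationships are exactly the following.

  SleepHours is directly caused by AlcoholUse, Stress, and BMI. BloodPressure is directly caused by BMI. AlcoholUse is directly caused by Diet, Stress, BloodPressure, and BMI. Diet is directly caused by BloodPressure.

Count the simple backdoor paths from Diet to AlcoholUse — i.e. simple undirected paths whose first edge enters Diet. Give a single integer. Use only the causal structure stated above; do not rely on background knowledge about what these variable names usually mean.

A backdoor path from Diet to AlcoholUse is any simple undirected path whose first edge points into Diet (i.e. leaves Diet via a parent).
Parents of Diet: {BloodPressure}.
Enumerating:
  P1: Diet <- BloodPressure <- BMI -> AlcoholUse
  P2: Diet <- BloodPressure <- BMI -> SleepHours <- Stress -> AlcoholUse
  P3: Diet <- BloodPressure <- BMI -> SleepHours <- AlcoholUse
  P4: Diet <- BloodPressure -> AlcoholUse
That exhausts the simple backdoor paths. Count: 4.

4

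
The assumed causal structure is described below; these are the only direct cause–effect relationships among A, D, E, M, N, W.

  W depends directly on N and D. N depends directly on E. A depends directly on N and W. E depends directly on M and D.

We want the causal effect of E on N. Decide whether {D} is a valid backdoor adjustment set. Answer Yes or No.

Yes

Backdoor paths from E to N (paths whose first edge points into E):
  P1: E <- D -> W <- N
  P2: E <- D -> W -> A <- N
Condition 1 (no descendant of E in the set): holds — descendants of E are {A, N, W}; none are in {D}.
Condition 2 (every backdoor path blocked by {D}):
  P1: blocked at fork node D ∈ conditioning set.
  P2: blocked at fork node D ∈ conditioning set.
{D} satisfies the backdoor criterion.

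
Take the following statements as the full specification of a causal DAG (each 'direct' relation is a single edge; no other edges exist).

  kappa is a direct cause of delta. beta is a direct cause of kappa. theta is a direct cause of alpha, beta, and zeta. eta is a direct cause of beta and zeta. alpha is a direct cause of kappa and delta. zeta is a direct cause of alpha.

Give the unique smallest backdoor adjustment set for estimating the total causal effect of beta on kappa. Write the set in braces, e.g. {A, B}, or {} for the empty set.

Variables eligible for adjustment (non-descendants of beta, excluding beta and kappa): {alpha, eta, theta, zeta}.
Backdoor paths from beta to kappa:
  P1: beta <- theta -> zeta -> alpha -> kappa
  P2: beta <- theta -> zeta -> alpha -> delta <- kappa
  P3: beta <- theta -> alpha -> kappa
  P4: beta <- theta -> alpha -> delta <- kappa
  P5: beta <- eta -> zeta <- theta -> alpha -> kappa
  P6: beta <- eta -> zeta <- theta -> alpha -> delta <- kappa
  P7: beta <- eta -> zeta -> alpha -> kappa
  P8: beta <- eta -> zeta -> alpha -> delta <- kappa
The empty set is not sufficient: P1 (beta <- theta -> zeta -> alpha -> kappa) has no collider blocking it and no conditioned non-collider, so it is open.
Try {alpha}:
  P1: blocked at chain node alpha ∈ conditioning set.
  P2: blocked at chain node alpha ∈ conditioning set.
  P3: blocked at chain node alpha ∈ conditioning set.
  P4: blocked at chain node alpha ∈ conditioning set.
  P5: blocked at chain node alpha ∈ conditioning set.
  P6: blocked at chain node alpha ∈ conditioning set.
  P7: blocked at chain node alpha ∈ conditioning set.
  P8: blocked at chain node alpha ∈ conditioning set.
{alpha} contains no descendant of beta and blocks every backdoor path.
No other singleton works — e.g. {theta} leaves P7 open — so {alpha} is the unique smallest valid adjustment set.

{alpha}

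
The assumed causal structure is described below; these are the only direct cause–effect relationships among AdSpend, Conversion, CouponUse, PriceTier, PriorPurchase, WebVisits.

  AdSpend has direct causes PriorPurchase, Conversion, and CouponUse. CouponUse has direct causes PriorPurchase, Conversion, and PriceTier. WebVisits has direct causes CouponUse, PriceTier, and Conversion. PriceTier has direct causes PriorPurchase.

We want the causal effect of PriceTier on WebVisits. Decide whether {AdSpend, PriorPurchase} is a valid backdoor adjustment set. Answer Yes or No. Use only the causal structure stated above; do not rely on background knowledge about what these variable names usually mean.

No

Backdoor paths from PriceTier to WebVisits (paths whose first edge points into PriceTier):
  P1: PriceTier <- PriorPurchase -> CouponUse <- Conversion -> WebVisits
  P2: PriceTier <- PriorPurchase -> CouponUse -> AdSpend <- Conversion -> WebVisits
  P3: PriceTier <- PriorPurchase -> CouponUse -> WebVisits
  P4: PriceTier <- PriorPurchase -> AdSpend <- Conversion -> CouponUse -> WebVisits
  P5: PriceTier <- PriorPurchase -> AdSpend <- Conversion -> WebVisits
  P6: PriceTier <- PriorPurchase -> AdSpend <- CouponUse <- Conversion -> WebVisits
  P7: PriceTier <- PriorPurchase -> AdSpend <- CouponUse -> WebVisits
Condition 1 (no descendant of PriceTier in the set): FAILS — AdSpend is a descendant of PriceTier.
Condition 2 (every backdoor path blocked by {AdSpend, PriorPurchase}):
  P1: blocked at fork node PriorPurchase ∈ conditioning set.
  P2: blocked at fork node PriorPurchase ∈ conditioning set.
  P3: blocked at fork node PriorPurchase ∈ conditioning set.
  P4: blocked at fork node PriorPurchase ∈ conditioning set.
  P5: blocked at fork node PriorPurchase ∈ conditioning set.
  P6: blocked at fork node PriorPurchase ∈ conditioning set.
  P7: blocked at fork node PriorPurchase ∈ conditioning set.
{AdSpend, PriorPurchase} does not satisfy the backdoor criterion.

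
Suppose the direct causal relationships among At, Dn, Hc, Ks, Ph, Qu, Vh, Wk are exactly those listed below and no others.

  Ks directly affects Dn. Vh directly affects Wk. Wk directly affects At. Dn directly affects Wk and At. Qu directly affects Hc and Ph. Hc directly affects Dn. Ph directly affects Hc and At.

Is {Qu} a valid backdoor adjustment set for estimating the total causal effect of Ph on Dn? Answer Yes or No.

Backdoor paths from Ph to Dn (paths whose first edge points into Ph):
  P1: Ph <- Qu -> Hc -> Dn
Condition 1 (no descendant of Ph in the set): holds — descendants of Ph are {At, Dn, Hc, Wk}; none are in {Qu}.
Condition 2 (every backdoor path blocked by {Qu}):
  P1: blocked at fork node Qu ∈ conditioning set.
{Qu} satisfies the backdoor criterion.

Yes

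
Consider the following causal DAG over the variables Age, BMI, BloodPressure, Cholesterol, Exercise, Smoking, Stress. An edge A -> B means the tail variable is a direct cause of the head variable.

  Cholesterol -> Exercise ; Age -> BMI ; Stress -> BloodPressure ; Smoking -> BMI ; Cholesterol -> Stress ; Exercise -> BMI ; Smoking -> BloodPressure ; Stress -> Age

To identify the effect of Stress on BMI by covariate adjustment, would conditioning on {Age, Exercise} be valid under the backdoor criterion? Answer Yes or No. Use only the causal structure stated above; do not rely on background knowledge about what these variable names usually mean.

No

Backdoor paths from Stress to BMI (paths whose first edge points into Stress):
  P1: Stress <- Cholesterol -> Exercise -> BMI
Condition 1 (no descendant of Stress in the set): FAILS — Age is a descendant of Stress.
Condition 2 (every backdoor path blocked by {Age, Exercise}):
  P1: blocked at chain node Exercise ∈ conditioning set.
{Age, Exercise} does not satisfy the backdoor criterion.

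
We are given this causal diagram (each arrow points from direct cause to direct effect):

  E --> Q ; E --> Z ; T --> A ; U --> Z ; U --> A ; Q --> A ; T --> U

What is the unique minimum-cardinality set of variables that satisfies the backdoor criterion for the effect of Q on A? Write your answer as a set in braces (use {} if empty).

Variables eligible for adjustment (non-descendants of Q, excluding Q and A): {E, T, U, Z}.
Backdoor paths from Q to A:
  P1: Q <- E -> Z <- U <- T -> A
  P2: Q <- E -> Z <- U -> A
Each backdoor path contains an unconditioned collider, so every path is already blocked with the empty conditioning set:
  P1: blocked at collider Z (neither it nor any descendant is in the conditioning set).
  P2: blocked at collider Z (neither it nor any descendant is in the conditioning set).
The empty set is therefore the unique smallest valid set.

{}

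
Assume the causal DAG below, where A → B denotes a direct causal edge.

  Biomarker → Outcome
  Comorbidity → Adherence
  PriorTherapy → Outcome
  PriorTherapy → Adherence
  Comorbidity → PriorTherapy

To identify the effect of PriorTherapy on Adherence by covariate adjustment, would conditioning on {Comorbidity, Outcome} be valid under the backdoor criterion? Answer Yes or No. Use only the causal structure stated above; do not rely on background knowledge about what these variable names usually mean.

No

Backdoor paths from PriorTherapy to Adherence (paths whose first edge points into PriorTherapy):
  P1: PriorTherapy <- Comorbidity -> Adherence
Condition 1 (no descendant of PriorTherapy in the set): FAILS — Outcome is a descendant of PriorTherapy.
Condition 2 (every backdoor path blocked by {Comorbidity, Outcome}):
  P1: blocked at fork node Comorbidity ∈ conditioning set.
{Comorbidity, Outcome} does not satisfy the backdoor criterion.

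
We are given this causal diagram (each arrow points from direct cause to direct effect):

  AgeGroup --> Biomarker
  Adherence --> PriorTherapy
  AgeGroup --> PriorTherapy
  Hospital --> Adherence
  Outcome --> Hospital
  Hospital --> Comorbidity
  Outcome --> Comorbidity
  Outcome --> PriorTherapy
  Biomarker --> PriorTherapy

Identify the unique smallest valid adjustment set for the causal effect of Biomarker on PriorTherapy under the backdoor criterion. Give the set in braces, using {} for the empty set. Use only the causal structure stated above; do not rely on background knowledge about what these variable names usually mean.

{AgeGroup}

Variables eligible for adjustment (non-descendants of Biomarker, excluding Biomarker and PriorTherapy): {Adherence, AgeGroup, Comorbidity, Hospital, Outcome}.
Backdoor paths from Biomarker to PriorTherapy:
  P1: Biomarker <- AgeGroup -> PriorTherapy
The empty set is not sufficient: P1 (Biomarker <- AgeGroup -> PriorTherapy) has no collider blocking it and no conditioned non-collider, so it is open.
Try {AgeGroup}:
  P1: blocked at fork node AgeGroup ∈ conditioning set.
{AgeGroup} contains no descendant of Biomarker and blocks every backdoor path.
No other singleton works — e.g. {Outcome} leaves P1 open — so {AgeGroup} is the unique smallest valid adjustment set.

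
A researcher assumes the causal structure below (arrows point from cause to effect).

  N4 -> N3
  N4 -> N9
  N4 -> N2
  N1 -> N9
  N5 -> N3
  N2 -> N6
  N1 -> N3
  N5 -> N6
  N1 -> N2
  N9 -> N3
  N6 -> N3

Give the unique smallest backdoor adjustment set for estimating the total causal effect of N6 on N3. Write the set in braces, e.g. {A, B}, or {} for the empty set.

Variables eligible for adjustment (non-descendants of N6, excluding N6 and N3): {N1, N2, N4, N5, N9}.
Backdoor paths from N6 to N3:
  P1: N6 <- N5 -> N3
  P2: N6 <- N2 <- N4 -> N9 <- N1 -> N3
  P3: N6 <- N2 <- N4 -> N9 -> N3
  P4: N6 <- N2 <- N4 -> N3
  P5: N6 <- N2 <- N1 -> N9 <- N4 -> N3
  P6: N6 <- N2 <- N1 -> N9 -> N3
  P7: N6 <- N2 <- N1 -> N3
The empty set is not sufficient: P1 (N6 <- N5 -> N3) has no collider blocking it and no conditioned non-collider, so it is open.
Try {N2, N5}:
  P1: blocked at fork node N5 ∈ conditioning set.
  P2: blocked at chain node N2 ∈ conditioning set.
  P3: blocked at chain node N2 ∈ conditioning set.
  P4: blocked at chain node N2 ∈ conditioning set.
  P5: blocked at chain node N2 ∈ conditioning set.
  P6: blocked at chain node N2 ∈ conditioning set.
  P7: blocked at chain node N2 ∈ conditioning set.
{N2, N5} contains no descendant of N6 and blocks every backdoor path.
Every element of {N2, N5} is needed (dropping N2 leaves P3 open; dropping N5 leaves P1 open), so no proper subset is valid.
Among all size-2 subsets of the eligible variables, only {N2, N5} blocks every backdoor path, so it is the unique smallest valid adjustment set.

{N2, N5}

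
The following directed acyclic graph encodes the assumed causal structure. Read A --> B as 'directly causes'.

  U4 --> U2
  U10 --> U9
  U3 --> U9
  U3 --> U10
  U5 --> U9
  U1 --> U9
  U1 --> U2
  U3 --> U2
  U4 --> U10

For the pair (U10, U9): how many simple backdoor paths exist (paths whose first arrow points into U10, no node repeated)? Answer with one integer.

4

A backdoor path from U10 to U9 is any simple undirected path whose first edge points into U10 (i.e. leaves U10 via a parent).
Parents of U10: {U3, U4}.
Enumerating:
  P1: U10 <- U3 -> U2 <- U1 -> U9
  P2: U10 <- U3 -> U9
  P3: U10 <- U4 -> U2 <- U3 -> U9
  P4: U10 <- U4 -> U2 <- U1 -> U9
That exhausts the simple backdoor paths. Count: 4.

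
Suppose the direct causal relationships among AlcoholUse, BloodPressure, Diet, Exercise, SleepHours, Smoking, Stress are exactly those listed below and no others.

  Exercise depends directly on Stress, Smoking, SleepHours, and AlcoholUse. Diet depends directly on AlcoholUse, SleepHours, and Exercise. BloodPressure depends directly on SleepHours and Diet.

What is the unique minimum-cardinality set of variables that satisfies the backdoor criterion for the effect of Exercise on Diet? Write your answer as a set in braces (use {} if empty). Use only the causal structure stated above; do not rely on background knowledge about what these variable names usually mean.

Variables eligible for adjustment (non-descendants of Exercise, excluding Exercise and Diet): {AlcoholUse, SleepHours, Smoking, Stress}.
Backdoor paths from Exercise to Diet:
  P1: Exercise <- SleepHours -> Diet
  P2: Exercise <- SleepHours -> BloodPressure <- Diet
  P3: Exercise <- AlcoholUse -> Diet
The empty set is not sufficient: P1 (Exercise <- SleepHours -> Diet) has no collider blocking it and no conditioned non-collider, so it is open.
Try {AlcoholUse, SleepHours}:
  P1: blocked at fork node SleepHours ∈ conditioning set.
  P2: blocked at fork node SleepHours ∈ conditioning set.
  P3: blocked at fork node AlcoholUse ∈ conditioning set.
{AlcoholUse, SleepHours} contains no descendant of Exercise and blocks every backdoor path.
Every element of {AlcoholUse, SleepHours} is needed (dropping AlcoholUse leaves P3 open; dropping SleepHours leaves P1 open), so no proper subset is valid.
Among all size-2 subsets of the eligible variables, only {AlcoholUse, SleepHours} blocks every backdoor path, so it is the unique smallest valid adjustment set.

{AlcoholUse, SleepHours}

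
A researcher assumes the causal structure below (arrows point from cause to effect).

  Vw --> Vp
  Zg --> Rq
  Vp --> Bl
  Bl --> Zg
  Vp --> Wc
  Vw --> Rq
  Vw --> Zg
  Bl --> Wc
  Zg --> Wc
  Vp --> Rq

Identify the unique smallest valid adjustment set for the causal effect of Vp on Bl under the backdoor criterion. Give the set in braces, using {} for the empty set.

Variables eligible for adjustment (non-descendants of Vp, excluding Vp and Bl): {Vw}.
Backdoor paths from Vp to Bl:
  P1: Vp <- Vw -> Zg <- Bl
  P2: Vp <- Vw -> Zg -> Wc <- Bl
  P3: Vp <- Vw -> Rq <- Zg <- Bl
  P4: Vp <- Vw -> Rq <- Zg -> Wc <- Bl
Each backdoor path contains an unconditioned collider, so every path is already blocked with the empty conditioning set:
  P1: blocked at collider Zg (neither it nor any descendant is in the conditioning set).
  P2: blocked at collider Wc (neither it nor any descendant is in the conditioning set).
  P3: blocked at collider Rq (neither it nor any descendant is in the conditioning set).
  P4: blocked at collider Rq (neither it nor any descendant is in the conditioning set).
The empty set is therefore the unique smallest valid set.

{}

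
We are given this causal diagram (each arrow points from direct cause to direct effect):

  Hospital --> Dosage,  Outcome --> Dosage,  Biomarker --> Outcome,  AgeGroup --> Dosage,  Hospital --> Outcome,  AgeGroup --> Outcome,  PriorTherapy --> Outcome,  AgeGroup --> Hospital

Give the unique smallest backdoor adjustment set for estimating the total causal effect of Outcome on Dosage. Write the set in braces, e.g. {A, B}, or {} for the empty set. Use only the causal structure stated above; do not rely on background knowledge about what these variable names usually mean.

{AgeGroup, Hospital}

Variables eligible for adjustment (non-descendants of Outcome, excluding Outcome and Dosage): {AgeGroup, Biomarker, Hospital, PriorTherapy}.
Backdoor paths from Outcome to Dosage:
  P1: Outcome <- AgeGroup -> Hospital -> Dosage
  P2: Outcome <- AgeGroup -> Dosage
  P3: Outcome <- Hospital <- AgeGroup -> Dosage
  P4: Outcome <- Hospital -> Dosage
The empty set is not sufficient: P1 (Outcome <- AgeGroup -> Hospital -> Dosage) has no collider blocking it and no conditioned non-collider, so it is open.
Try {AgeGroup, Hospital}:
  P1: blocked at fork node AgeGroup ∈ conditioning set.
  P2: blocked at fork node AgeGroup ∈ conditioning set.
  P3: blocked at chain node Hospital ∈ conditioning set.
  P4: blocked at fork node Hospital ∈ conditioning set.
{AgeGroup, Hospital} contains no descendant of Outcome and blocks every backdoor path.
Every element of {AgeGroup, Hospital} is needed (dropping AgeGroup leaves P2 open; dropping Hospital leaves P4 open), so no proper subset is valid.
Among all size-2 subsets of the eligible variables, only {AgeGroup, Hospital} blocks every backdoor path, so it is the unique smallest valid adjustment set.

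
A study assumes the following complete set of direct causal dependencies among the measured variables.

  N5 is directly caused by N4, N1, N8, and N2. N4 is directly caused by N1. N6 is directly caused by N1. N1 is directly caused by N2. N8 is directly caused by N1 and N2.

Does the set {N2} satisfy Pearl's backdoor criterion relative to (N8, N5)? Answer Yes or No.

Backdoor paths from N8 to N5 (paths whose first edge points into N8):
  P1: N8 <- N2 -> N1 -> N4 -> N5
  P2: N8 <- N2 -> N1 -> N5
  P3: N8 <- N2 -> N5
  P4: N8 <- N1 <- N2 -> N5
  P5: N8 <- N1 -> N4 -> N5
  P6: N8 <- N1 -> N5
Condition 1 (no descendant of N8 in the set): holds — descendants of N8 are {N5}; none are in {N2}.
Condition 2 (every backdoor path blocked by {N2}):
  P1: blocked at fork node N2 ∈ conditioning set.
  P2: blocked at fork node N2 ∈ conditioning set.
  P3: blocked at fork node N2 ∈ conditioning set.
  P4: blocked at fork node N2 ∈ conditioning set.
  P5: open — no interior node is in the conditioning set.
  P6: open — no interior node is in the conditioning set.
{N2} does not satisfy the backdoor criterion.

No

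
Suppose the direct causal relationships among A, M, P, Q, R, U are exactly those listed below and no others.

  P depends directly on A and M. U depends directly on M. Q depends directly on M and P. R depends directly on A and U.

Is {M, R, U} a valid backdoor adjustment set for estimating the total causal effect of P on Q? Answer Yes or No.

Backdoor paths from P to Q (paths whose first edge points into P):
  P1: P <- M -> Q
  P2: P <- A -> R <- U <- M -> Q
Condition 1 (no descendant of P in the set): holds — descendants of P are {Q}; none are in {M, R, U}.
Condition 2 (every backdoor path blocked by {M, R, U}):
  P1: blocked at fork node M ∈ conditioning set.
  P2: blocked at chain node U ∈ conditioning set.
{M, R, U} satisfies the backdoor criterion.

Yes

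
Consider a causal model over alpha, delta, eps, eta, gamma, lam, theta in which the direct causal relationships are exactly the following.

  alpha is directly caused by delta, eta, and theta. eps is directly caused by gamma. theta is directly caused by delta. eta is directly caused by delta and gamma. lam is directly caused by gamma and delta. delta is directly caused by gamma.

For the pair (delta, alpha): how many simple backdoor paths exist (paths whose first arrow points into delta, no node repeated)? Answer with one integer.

A backdoor path from delta to alpha is any simple undirected path whose first edge points into delta (i.e. leaves delta via a parent).
Parents of delta: {gamma}.
Enumerating:
  P1: delta <- gamma -> eta -> alpha
That exhausts the simple backdoor paths. Count: 1.

1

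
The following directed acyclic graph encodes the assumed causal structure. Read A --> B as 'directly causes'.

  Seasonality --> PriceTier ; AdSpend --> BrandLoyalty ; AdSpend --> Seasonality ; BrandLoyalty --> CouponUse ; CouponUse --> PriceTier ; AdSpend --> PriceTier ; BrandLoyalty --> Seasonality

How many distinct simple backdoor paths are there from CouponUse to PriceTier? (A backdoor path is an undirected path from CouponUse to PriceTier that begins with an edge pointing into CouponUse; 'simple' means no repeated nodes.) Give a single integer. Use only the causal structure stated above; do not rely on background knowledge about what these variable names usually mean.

A backdoor path from CouponUse to PriceTier is any simple undirected path whose first edge points into CouponUse (i.e. leaves CouponUse via a parent).
Parents of CouponUse: {BrandLoyalty}.
Enumerating:
  P1: CouponUse <- BrandLoyalty <- AdSpend -> Seasonality -> PriceTier
  P2: CouponUse <- BrandLoyalty <- AdSpend -> PriceTier
  P3: CouponUse <- BrandLoyalty -> Seasonality <- AdSpend -> PriceTier
  P4: CouponUse <- BrandLoyalty -> Seasonality -> PriceTier
That exhausts the simple backdoor paths. Count: 4.

4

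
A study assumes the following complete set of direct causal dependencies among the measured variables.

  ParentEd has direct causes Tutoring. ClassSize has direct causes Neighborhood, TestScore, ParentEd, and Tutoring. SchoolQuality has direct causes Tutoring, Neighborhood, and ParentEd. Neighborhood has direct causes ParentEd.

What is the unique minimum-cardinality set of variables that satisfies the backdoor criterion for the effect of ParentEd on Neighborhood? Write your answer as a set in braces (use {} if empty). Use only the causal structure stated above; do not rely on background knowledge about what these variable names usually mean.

{}

Variables eligible for adjustment (non-descendants of ParentEd, excluding ParentEd and Neighborhood): {TestScore, Tutoring}.
Backdoor paths from ParentEd to Neighborhood:
  P1: ParentEd <- Tutoring -> SchoolQuality <- Neighborhood
  P2: ParentEd <- Tutoring -> ClassSize <- Neighborhood
Each backdoor path contains an unconditioned collider, so every path is already blocked with the empty conditioning set:
  P1: blocked at collider SchoolQuality (neither it nor any descendant is in the conditioning set).
  P2: blocked at collider ClassSize (neither it nor any descendant is in the conditioning set).
The empty set is therefore the unique smallest valid set.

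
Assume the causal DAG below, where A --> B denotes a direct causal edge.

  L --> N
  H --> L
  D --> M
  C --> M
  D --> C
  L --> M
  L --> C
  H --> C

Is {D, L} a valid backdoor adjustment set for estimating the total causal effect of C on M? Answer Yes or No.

Yes

Backdoor paths from C to M (paths whose first edge points into C):
  P1: C <- D -> M
  P2: C <- H -> L -> M
  P3: C <- L -> M
Condition 1 (no descendant of C in the set): holds — descendants of C are {M}; none are in {D, L}.
Condition 2 (every backdoor path blocked by {D, L}):
  P1: blocked at fork node D ∈ conditioning set.
  P2: blocked at chain node L ∈ conditioning set.
  P3: blocked at fork node L ∈ conditioning set.
{D, L} satisfies the backdoor criterion.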